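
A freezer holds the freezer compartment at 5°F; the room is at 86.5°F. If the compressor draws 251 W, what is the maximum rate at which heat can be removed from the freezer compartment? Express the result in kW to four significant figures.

In absolute terms T_C = 258.15 K and T_H = 303.43 K, so ΔT = 45.28 K.
COP_Carnot = T_C/ΔT = 258.15/45.28 = 5.701.
Q̇_max = COP_Carnot × Ẇ = 5.701 × 251.0 W = 1431 W = 1.431 kW.

1.431 kW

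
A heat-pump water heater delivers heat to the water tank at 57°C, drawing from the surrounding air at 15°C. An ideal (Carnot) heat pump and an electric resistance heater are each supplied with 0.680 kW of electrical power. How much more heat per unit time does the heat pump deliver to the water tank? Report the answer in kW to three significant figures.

In absolute terms T_C = 288.15 K and T_H = 330.15 K, so ΔT = 42.00 K.
COP_Carnot = T_H/ΔT = 330.15/42.00 = 7.861.
The heat pump delivers Q̇_H = COP × Ẇ = 5.345 kW; the resistance heater delivers Ẇ = 0.6800 kW.
Extra = (COP − 1)·Ẇ = 4.665 kW.

4.67 kW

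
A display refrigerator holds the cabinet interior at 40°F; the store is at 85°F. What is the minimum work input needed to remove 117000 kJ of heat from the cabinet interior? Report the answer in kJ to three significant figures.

In absolute terms T_C = 277.59 K and T_H = 302.59 K, so ΔT = 25.00 K.
The reversible limit is COP_R = T_C/ΔT = 11.10, so W_min = Q_C/COP = Q_C·ΔT/T_C.
W_min = 117000 × 25.00/277.59 = 10540 kJ.

10500 kJ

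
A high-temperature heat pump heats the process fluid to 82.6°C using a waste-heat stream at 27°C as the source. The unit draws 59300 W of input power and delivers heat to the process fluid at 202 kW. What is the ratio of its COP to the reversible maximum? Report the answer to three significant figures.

0.532

Converting, Q̇_H = 202.0 kW = 202000 W, so COP_actual = Q̇_H/Ẇ = 202000/59300 = 3.406.
In absolute terms T_C = 300.15 K and T_H = 355.75 K, so ΔT = 55.60 K.
COP_Carnot = T_H/ΔT = 355.75/55.60 = 6.398.
η_II = COP_actual/COP_Carnot = 3.406/6.398 = 0.5324.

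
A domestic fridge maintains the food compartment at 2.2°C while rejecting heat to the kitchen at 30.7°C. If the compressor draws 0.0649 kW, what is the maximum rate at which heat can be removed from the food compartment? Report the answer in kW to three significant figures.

In absolute terms T_C = 275.35 K and T_H = 303.85 K, so ΔT = 28.50 K.
COP_Carnot = T_C/ΔT = 275.35/28.50 = 9.661.
Q̇_max = COP_Carnot × Ẇ = 9.661 × 0.06490 kW = 0.6270 kW.

0.627 kW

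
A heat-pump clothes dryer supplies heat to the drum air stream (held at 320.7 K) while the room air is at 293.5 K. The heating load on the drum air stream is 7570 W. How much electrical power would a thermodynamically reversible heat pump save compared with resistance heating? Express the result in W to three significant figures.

6930 W

The reservoir spacing is ΔT = 320.7 − 293.5 = 27.20 K.
COP_Carnot = T_H/ΔT = 320.70/27.20 = 11.79.
Resistance heating needs Ẇ_res = Q̇_H = 7570 W; the reversible heat pump needs only Ẇ_hp = Q̇_H/COP = 642.0 W.
Saving = 7570 − 642.0 = 6928 W.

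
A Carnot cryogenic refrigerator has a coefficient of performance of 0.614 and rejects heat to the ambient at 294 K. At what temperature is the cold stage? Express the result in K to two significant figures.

For a Carnot refrigerator COP_R = T_C/(T_H − T_C), so T_C = COP·T_H/(1 + COP).
With T_H = 294.00 K, T_C = 0.614 × 294.00/1.614 = 111.84 K.

110 K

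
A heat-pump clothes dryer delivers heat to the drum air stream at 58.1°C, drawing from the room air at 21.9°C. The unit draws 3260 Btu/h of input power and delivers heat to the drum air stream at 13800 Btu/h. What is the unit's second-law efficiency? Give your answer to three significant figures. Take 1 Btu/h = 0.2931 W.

0.463

COP_actual = Q̇_H/Ẇ = 13800/3260 = 4.233.
In absolute terms T_C = 295.05 K and T_H = 331.25 K, so ΔT = 36.20 K.
COP_Carnot = T_H/ΔT = 331.25/36.20 = 9.151.
η_II = COP_actual/COP_Carnot = 4.233/9.151 = 0.4626.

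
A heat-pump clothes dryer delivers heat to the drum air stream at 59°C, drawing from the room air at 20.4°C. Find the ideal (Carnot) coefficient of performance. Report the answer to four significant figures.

In absolute terms T_C = 293.55 K and T_H = 332.15 K, so ΔT = 38.60 K.
For a reversible cycle, COP_Carnot = T_H/ΔT = 332.15/38.60 = 8.605.

8.605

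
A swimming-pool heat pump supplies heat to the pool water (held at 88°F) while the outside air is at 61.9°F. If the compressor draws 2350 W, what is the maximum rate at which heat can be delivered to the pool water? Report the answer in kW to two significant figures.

49 kW

In absolute terms T_C = 289.76 K and T_H = 304.26 K, so ΔT = 14.50 K.
COP_Carnot = T_H/ΔT = 304.26/14.50 = 20.98.
Q̇_max = COP_Carnot × Ẇ = 20.98 × 2350 W = 49310 W = 49.31 kW.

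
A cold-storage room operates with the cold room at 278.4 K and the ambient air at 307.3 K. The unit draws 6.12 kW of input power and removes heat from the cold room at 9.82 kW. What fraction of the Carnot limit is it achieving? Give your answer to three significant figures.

0.167

COP_actual = Q̇_C/Ẇ = 9.820/6.120 = 1.605.
The reservoir spacing is ΔT = 307.3 − 278.4 = 28.90 K.
COP_Carnot = T_C/ΔT = 278.40/28.90 = 9.633.
η_II = COP_actual/COP_Carnot = 1.605/9.633 = 0.1666.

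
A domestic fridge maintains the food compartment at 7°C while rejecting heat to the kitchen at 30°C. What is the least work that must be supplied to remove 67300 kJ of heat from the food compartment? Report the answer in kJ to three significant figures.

5530 kJ

In absolute terms T_C = 280.15 K and T_H = 303.15 K, so ΔT = 23.00 K.
The reversible limit is COP_R = T_C/ΔT = 12.18, so W_min = Q_C/COP = Q_C·ΔT/T_C.
W_min = 67300 × 23.00/280.15 = 5525 kJ.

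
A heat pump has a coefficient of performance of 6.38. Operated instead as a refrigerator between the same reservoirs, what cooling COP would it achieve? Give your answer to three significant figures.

Since Q_H = Q_C + W for any cycle, COP_R = Q_C/W = Q_H/W − 1.
COP_R = 6.38 − 1 = 5.38.

5.38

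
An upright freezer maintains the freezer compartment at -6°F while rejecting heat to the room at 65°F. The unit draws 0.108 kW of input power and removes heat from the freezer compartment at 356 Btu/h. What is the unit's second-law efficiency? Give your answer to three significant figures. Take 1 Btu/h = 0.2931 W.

Converting, Q̇_C = 356.0 Btu/h = 0.1043 kW, so COP_actual = Q̇_C/Ẇ = 0.1043/0.1080 = 0.9661.
In absolute terms T_C = 252.04 K and T_H = 291.48 K, so ΔT = 39.44 K.
COP_Carnot = T_C/ΔT = 252.04/39.44 = 6.390.
η_II = COP_actual/COP_Carnot = 0.9661/6.390 = 0.1512.

0.151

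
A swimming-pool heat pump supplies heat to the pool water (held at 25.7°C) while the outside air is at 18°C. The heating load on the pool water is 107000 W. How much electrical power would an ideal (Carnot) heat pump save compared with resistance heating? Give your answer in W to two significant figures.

In absolute terms T_C = 291.15 K and T_H = 298.85 K, so ΔT = 7.700 K.
COP_Carnot = T_H/ΔT = 298.85/7.700 = 38.81.
Resistance heating needs Ẇ_res = Q̇_H = 107000 W; the reversible heat pump needs only Ẇ_hp = Q̇_H/COP = 2757 W.
Saving = 107000 − 2757 = 104200 W.

100000 W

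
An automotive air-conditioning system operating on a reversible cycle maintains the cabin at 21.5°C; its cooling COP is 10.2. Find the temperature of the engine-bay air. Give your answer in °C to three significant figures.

COP_R = T_C/(T_H − T_C) gives T_H − T_C = T_C/COP.
With T_C = 294.65 K, T_H = 294.65 × (1 + 1/10.2) = 323.54 K.
Converting, 323.54 K = 50.39°C.

50.4 °C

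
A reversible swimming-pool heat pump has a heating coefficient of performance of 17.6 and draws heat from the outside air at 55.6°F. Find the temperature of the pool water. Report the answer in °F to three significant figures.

86.6 °F

COP_HP = T_H/(T_H − T_C) rearranges to T_H = COP·T_C/(COP − 1).
With T_C = 286.26 K, T_H = 17.6 × 286.26/16.60 = 303.51 K.
Converting, 303.51 K = 86.64°F.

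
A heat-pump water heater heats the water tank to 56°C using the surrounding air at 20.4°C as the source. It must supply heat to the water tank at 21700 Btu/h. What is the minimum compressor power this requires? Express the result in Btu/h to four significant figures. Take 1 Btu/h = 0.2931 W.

In absolute terms T_C = 293.55 K and T_H = 329.15 K, so ΔT = 35.60 K.
COP_Carnot = T_H/ΔT = 329.15/35.60 = 9.246.
Ẇ_min = Q̇/COP_Carnot = 21700/9.246 = 2347 Btu/h.

2347 Btu/h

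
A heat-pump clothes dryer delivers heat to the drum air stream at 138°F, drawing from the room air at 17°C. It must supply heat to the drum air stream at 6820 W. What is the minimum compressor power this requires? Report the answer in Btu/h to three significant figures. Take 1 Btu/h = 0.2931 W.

In absolute terms T_C = 290.15 K and T_H = 332.04 K, so ΔT = 41.89 K.
COP_Carnot = T_H/ΔT = 332.04/41.89 = 7.927.
Ẇ_min = Q̇/COP_Carnot = 6820/7.927 = 860.4 W = 2935 Btu/h.

2940 Btu/h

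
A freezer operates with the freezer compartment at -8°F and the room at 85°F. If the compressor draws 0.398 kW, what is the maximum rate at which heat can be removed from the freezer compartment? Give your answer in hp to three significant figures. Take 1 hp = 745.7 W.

In absolute terms T_C = 250.93 K and T_H = 302.59 K, so ΔT = 51.67 K.
COP_Carnot = T_C/ΔT = 250.93/51.67 = 4.857.
Q̇_max = COP_Carnot × Ẇ = 4.857 × 0.3980 kW = 1.933 kW = 2.592 hp.

2.59 hp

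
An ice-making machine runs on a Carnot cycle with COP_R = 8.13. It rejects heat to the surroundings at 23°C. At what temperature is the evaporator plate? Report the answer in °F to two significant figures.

For a Carnot refrigerator COP_R = T_C/(T_H − T_C), so T_C = COP·T_H/(1 + COP).
With T_H = 296.15 K, T_C = 8.13 × 296.15/9.130 = 263.71 K.
Converting, 263.71 K = 15.01°F.

15 °F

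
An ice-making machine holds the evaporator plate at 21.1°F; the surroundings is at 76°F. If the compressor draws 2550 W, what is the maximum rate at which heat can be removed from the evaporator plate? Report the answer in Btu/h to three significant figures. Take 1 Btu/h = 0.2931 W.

In absolute terms T_C = 267.09 K and T_H = 297.59 K, so ΔT = 30.50 K.
COP_Carnot = T_C/ΔT = 267.09/30.50 = 8.757.
Q̇_max = COP_Carnot × Ẇ = 8.757 × 2550 W = 22330 W = 76190 Btu/h.

76200 Btu/h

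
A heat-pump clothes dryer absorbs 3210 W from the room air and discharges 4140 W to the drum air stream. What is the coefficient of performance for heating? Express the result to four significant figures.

The first law gives Q̇_H = Q̇_C + Ẇ, so the three rates are Q̇_C = 3210, Q̇_H = 4140, Ẇ = 930.0 W.
COP_HP = Q̇_H/Ẇ = 4140/930.0 = 4.452.

4.452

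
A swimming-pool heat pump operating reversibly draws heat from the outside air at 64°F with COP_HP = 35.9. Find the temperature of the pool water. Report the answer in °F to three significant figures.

79.0 °F

COP_HP = T_H/(T_H − T_C) rearranges to T_H = COP·T_C/(COP − 1).
With T_C = 290.93 K, T_H = 35.9 × 290.93/34.90 = 299.26 K.
Converting, 299.26 K = 79.00°F.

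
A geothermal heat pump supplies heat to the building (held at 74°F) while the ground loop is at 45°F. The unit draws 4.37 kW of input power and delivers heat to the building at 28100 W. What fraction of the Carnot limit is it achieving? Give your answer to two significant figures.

Converting, Q̇_H = 28100 W = 28.10 kW, so COP_actual = Q̇_H/Ẇ = 28.10/4.370 = 6.430.
In absolute terms T_C = 280.37 K and T_H = 296.48 K, so ΔT = 16.11 K.
COP_Carnot = T_H/ΔT = 296.48/16.11 = 18.40.
η_II = COP_actual/COP_Carnot = 6.430/18.40 = 0.3494.

0.35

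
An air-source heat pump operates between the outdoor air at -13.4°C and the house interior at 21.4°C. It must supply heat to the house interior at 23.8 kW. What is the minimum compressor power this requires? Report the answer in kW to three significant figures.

2.81 kW

In absolute terms T_C = 259.75 K and T_H = 294.55 K, so ΔT = 34.80 K.
COP_Carnot = T_H/ΔT = 294.55/34.80 = 8.464.
Ẇ_min = Q̇/COP_Carnot = 23.80/8.464 = 2.812 kW.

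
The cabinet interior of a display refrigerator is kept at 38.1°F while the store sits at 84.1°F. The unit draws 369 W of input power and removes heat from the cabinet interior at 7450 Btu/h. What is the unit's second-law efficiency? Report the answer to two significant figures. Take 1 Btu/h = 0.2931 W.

0.55

Converting, Q̇_C = 7450 Btu/h = 2184 W, so COP_actual = Q̇_C/Ẇ = 2184/369.0 = 5.918.
In absolute terms T_C = 276.54 K and T_H = 302.09 K, so ΔT = 25.56 K.
COP_Carnot = T_C/ΔT = 276.54/25.56 = 10.82.
η_II = COP_actual/COP_Carnot = 5.918/10.82 = 0.5469.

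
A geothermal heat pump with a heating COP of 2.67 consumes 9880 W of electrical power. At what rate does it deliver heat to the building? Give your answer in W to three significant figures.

26400 W

Q̇_H = COP_HP × Ẇ = 2.67 × 9880 = 26380 W.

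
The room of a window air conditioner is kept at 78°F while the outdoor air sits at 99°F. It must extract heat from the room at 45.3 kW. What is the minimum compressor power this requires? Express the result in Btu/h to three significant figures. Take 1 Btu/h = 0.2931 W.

In absolute terms T_C = 298.71 K and T_H = 310.37 K, so ΔT = 11.67 K.
COP_Carnot = T_C/ΔT = 298.71/11.67 = 25.60.
Ẇ_min = Q̇/COP_Carnot = 45.30/25.60 = 1.769 kW = 6037 Btu/h.

6040 Btu/h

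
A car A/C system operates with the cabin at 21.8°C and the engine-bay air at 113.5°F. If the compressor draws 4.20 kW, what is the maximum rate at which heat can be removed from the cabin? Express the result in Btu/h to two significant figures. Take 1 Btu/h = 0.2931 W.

In absolute terms T_C = 294.95 K and T_H = 318.43 K, so ΔT = 23.48 K.
COP_Carnot = T_C/ΔT = 294.95/23.48 = 12.56.
Q̇_max = COP_Carnot × Ẇ = 12.56 × 4.200 kW = 52.76 kW = 180000 Btu/h.

180000 Btu/h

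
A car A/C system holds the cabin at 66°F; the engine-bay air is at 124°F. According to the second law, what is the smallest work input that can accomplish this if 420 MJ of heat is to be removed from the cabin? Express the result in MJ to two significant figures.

46 MJ

In absolute terms T_C = 292.04 K and T_H = 324.26 K, so ΔT = 32.22 K.
The reversible limit is COP_R = T_C/ΔT = 9.063, so W_min = Q_C/COP = Q_C·ΔT/T_C.
W_min = 420.0 × 32.22/292.04 = 46.34 MJ.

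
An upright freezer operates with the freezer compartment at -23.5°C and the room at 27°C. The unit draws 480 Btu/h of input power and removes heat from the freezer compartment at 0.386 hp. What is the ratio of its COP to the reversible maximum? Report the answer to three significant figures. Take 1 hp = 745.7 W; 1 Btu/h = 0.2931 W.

Converting, Q̇_C = 0.3860 hp = 982.1 Btu/h, so COP_actual = Q̇_C/Ẇ = 982.1/480.0 = 2.046.
In absolute terms T_C = 249.65 K and T_H = 300.15 K, so ΔT = 50.50 K.
COP_Carnot = T_C/ΔT = 249.65/50.50 = 4.944.
η_II = COP_actual/COP_Carnot = 2.046/4.944 = 0.4139.

0.414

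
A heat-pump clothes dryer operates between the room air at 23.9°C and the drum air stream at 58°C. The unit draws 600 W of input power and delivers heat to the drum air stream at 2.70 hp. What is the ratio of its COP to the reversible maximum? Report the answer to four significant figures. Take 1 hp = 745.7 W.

0.3455

Converting, Q̇_H = 2.700 hp = 2013 W, so COP_actual = Q̇_H/Ẇ = 2013/600.0 = 3.356.
In absolute terms T_C = 297.05 K and T_H = 331.15 K, so ΔT = 34.10 K.
COP_Carnot = T_H/ΔT = 331.15/34.10 = 9.711.
η_II = COP_actual/COP_Carnot = 3.356/9.711 = 0.3455.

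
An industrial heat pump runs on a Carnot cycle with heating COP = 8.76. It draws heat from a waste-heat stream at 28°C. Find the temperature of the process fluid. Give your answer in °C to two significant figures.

COP_HP = T_H/(T_H − T_C) rearranges to T_H = COP·T_C/(COP − 1).
With T_C = 301.15 K, T_H = 8.76 × 301.15/7.760 = 339.96 K.
Converting, 339.96 K = 66.81°C.

67 °C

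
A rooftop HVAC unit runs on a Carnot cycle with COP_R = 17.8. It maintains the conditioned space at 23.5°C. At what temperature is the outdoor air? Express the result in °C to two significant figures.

40 °C

COP_R = T_C/(T_H − T_C) gives T_H − T_C = T_C/COP.
With T_C = 296.65 K, T_H = 296.65 × (1 + 1/17.8) = 313.32 K.
Converting, 313.32 K = 40.17°C.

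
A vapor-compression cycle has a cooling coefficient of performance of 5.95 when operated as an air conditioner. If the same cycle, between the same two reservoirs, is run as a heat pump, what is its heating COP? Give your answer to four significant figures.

The first law on one cycle gives Q_H = Q_C + W, so Q_H/W = Q_C/W + 1.
COP_HP = COP_R + 1 = 5.95 + 1 = 6.95.

6.950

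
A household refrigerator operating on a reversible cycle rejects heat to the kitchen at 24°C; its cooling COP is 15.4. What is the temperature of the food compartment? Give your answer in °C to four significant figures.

For a Carnot refrigerator COP_R = T_C/(T_H − T_C), so T_C = COP·T_H/(1 + COP).
With T_H = 297.15 K, T_C = 15.4 × 297.15/16.40 = 279.03 K.
Converting, 279.03 K = 5.88°C.

5.881 °C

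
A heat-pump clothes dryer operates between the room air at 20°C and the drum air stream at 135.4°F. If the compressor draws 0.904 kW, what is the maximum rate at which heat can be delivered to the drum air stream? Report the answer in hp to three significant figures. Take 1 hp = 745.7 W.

In absolute terms T_C = 293.15 K and T_H = 330.59 K, so ΔT = 37.44 K.
COP_Carnot = T_H/ΔT = 330.59/37.44 = 8.829.
Q̇_max = COP_Carnot × Ẇ = 8.829 × 0.9040 kW = 7.981 kW = 10.70 hp.

10.7 hp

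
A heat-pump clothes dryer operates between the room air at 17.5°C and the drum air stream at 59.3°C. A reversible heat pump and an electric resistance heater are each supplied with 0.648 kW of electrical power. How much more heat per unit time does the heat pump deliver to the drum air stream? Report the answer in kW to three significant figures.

In absolute terms T_C = 290.65 K and T_H = 332.45 K, so ΔT = 41.80 K.
COP_Carnot = T_H/ΔT = 332.45/41.80 = 7.953.
The heat pump delivers Q̇_H = COP × Ẇ = 5.154 kW; the resistance heater delivers Ẇ = 0.6480 kW.
Extra = (COP − 1)·Ẇ = 4.506 kW.

4.51 kW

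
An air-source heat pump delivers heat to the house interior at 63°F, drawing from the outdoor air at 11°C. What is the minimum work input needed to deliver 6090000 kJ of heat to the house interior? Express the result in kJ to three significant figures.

130000 kJ

In absolute terms T_C = 284.15 K and T_H = 290.37 K, so ΔT = 6.222 K.
The reversible limit is COP_HP = T_H/ΔT = 46.67, so W_min = Q_H/COP = Q_H·ΔT/T_H.
W_min = 6090000 × 6.222/290.37 = 130500 kJ.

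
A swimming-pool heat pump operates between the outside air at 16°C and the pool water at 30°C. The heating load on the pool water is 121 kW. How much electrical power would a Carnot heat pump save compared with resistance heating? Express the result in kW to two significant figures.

120 kW

In absolute terms T_C = 289.15 K and T_H = 303.15 K, so ΔT = 14.00 K.
COP_Carnot = T_H/ΔT = 303.15/14.00 = 21.65.
Resistance heating needs Ẇ_res = Q̇_H = 121.0 kW; the reversible heat pump needs only Ẇ_hp = Q̇_H/COP = 5.588 kW.
Saving = 121.0 − 5.588 = 115.4 kW.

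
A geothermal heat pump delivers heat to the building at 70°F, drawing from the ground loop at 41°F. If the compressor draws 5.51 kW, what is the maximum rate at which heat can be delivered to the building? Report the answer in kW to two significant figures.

100 kW

In absolute terms T_C = 278.15 K and T_H = 294.26 K, so ΔT = 16.11 K.
COP_Carnot = T_H/ΔT = 294.26/16.11 = 18.26.
Q̇_max = COP_Carnot × Ẇ = 18.26 × 5.510 kW = 100.6 kW.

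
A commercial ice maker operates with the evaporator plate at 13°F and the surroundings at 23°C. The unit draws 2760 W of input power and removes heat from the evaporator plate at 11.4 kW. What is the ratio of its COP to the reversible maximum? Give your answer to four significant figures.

Converting, Q̇_C = 11.40 kW = 11400 W, so COP_actual = Q̇_C/Ẇ = 11400/2760 = 4.130.
In absolute terms T_C = 262.59 K and T_H = 296.15 K, so ΔT = 33.56 K.
COP_Carnot = T_C/ΔT = 262.59/33.56 = 7.826.
η_II = COP_actual/COP_Carnot = 4.130/7.826 = 0.5278.

0.5278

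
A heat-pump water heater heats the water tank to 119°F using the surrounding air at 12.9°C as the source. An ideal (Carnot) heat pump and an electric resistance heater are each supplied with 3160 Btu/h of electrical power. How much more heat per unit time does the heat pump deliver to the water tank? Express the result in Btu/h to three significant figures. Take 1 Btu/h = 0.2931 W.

In absolute terms T_C = 286.05 K and T_H = 321.48 K, so ΔT = 35.43 K.
COP_Carnot = T_H/ΔT = 321.48/35.43 = 9.073.
The heat pump delivers Q̇_H = COP × Ẇ = 28670 Btu/h; the resistance heater delivers Ẇ = 3160 Btu/h.
Extra = (COP − 1)·Ẇ = 25510 Btu/h.

25500 Btu/h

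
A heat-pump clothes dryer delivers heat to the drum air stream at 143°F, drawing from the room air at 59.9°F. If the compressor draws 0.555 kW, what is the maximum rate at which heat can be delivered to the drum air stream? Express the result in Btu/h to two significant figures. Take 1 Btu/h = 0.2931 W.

14000 Btu/h

In absolute terms T_C = 288.65 K and T_H = 334.82 K, so ΔT = 46.17 K.
COP_Carnot = T_H/ΔT = 334.82/46.17 = 7.252.
Q̇_max = COP_Carnot × Ẇ = 7.252 × 0.5550 kW = 4.025 kW = 13730 Btu/h.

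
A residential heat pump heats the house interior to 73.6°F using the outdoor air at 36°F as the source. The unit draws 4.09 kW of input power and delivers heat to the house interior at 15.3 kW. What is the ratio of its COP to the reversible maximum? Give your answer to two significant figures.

0.26

COP_actual = Q̇_H/Ẇ = 15.30/4.090 = 3.741.
In absolute terms T_C = 275.37 K and T_H = 296.26 K, so ΔT = 20.89 K.
COP_Carnot = T_H/ΔT = 296.26/20.89 = 14.18.
η_II = COP_actual/COP_Carnot = 3.741/14.18 = 0.2638.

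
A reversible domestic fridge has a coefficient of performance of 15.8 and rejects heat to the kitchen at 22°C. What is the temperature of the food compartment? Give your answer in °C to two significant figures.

4.4 °C

For a Carnot refrigerator COP_R = T_C/(T_H − T_C), so T_C = COP·T_H/(1 + COP).
With T_H = 295.15 K, T_C = 15.8 × 295.15/16.80 = 277.58 K.
Converting, 277.58 K = 4.43°C.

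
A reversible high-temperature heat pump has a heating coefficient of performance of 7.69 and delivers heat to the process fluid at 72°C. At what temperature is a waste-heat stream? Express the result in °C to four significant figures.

27.12 °C

COP_HP = T_H/(T_H − T_C) gives T_H − T_C = T_H/COP.
With T_H = 345.15 K, T_C = 345.15 × (1 − 1/7.69) = 300.27 K.
Converting, 300.27 K = 27.12°C.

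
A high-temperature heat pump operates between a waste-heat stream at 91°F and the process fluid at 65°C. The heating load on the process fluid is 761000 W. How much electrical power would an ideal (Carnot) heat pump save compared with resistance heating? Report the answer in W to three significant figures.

688000 W

In absolute terms T_C = 305.93 K and T_H = 338.15 K, so ΔT = 32.22 K.
COP_Carnot = T_H/ΔT = 338.15/32.22 = 10.49.
Resistance heating needs Ẇ_res = Q̇_H = 761000 W; the reversible heat pump needs only Ẇ_hp = Q̇_H/COP = 72520 W.
Saving = 761000 − 72520 = 688500 W.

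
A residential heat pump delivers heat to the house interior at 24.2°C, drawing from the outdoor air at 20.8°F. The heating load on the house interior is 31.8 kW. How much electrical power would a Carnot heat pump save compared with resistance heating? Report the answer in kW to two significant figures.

29 kW

In absolute terms T_C = 266.93 K and T_H = 297.35 K, so ΔT = 30.42 K.
COP_Carnot = T_H/ΔT = 297.35/30.42 = 9.774.
Resistance heating needs Ẇ_res = Q̇_H = 31.80 kW; the reversible heat pump needs only Ẇ_hp = Q̇_H/COP = 3.253 kW.
Saving = 31.80 − 3.253 = 28.55 kW.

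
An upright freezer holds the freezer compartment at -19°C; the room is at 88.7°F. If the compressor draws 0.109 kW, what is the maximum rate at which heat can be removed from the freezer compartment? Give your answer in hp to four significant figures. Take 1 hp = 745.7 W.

In absolute terms T_C = 254.15 K and T_H = 304.65 K, so ΔT = 50.50 K.
COP_Carnot = T_C/ΔT = 254.15/50.50 = 5.033.
Q̇_max = COP_Carnot × Ẇ = 5.033 × 0.1090 kW = 0.5486 kW = 0.7356 hp.

0.7356 hp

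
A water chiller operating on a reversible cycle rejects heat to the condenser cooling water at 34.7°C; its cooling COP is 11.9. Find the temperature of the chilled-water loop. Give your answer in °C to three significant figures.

10.8 °C

For a Carnot refrigerator COP_R = T_C/(T_H − T_C), so T_C = COP·T_H/(1 + COP).
With T_H = 307.85 K, T_C = 11.9 × 307.85/12.90 = 283.99 K.
Converting, 283.99 K = 10.84°C.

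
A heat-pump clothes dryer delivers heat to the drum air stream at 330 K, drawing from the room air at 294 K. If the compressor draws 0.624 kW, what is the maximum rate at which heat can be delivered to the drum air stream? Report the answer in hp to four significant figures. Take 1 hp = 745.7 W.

7.671 hp

The reservoir spacing is ΔT = 330 − 294 = 36.00 K.
COP_Carnot = T_H/ΔT = 330.00/36.00 = 9.167.
Q̇_max = COP_Carnot × Ẇ = 9.167 × 0.6240 kW = 5.720 kW = 7.671 hp.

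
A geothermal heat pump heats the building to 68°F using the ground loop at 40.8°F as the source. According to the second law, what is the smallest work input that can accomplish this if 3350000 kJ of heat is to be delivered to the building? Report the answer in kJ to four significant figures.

172700 kJ

In absolute terms T_C = 278.04 K and T_H = 293.15 K, so ΔT = 15.11 K.
The reversible limit is COP_HP = T_H/ΔT = 19.40, so W_min = Q_H/COP = Q_H·ΔT/T_H.
W_min = 3350000 × 15.11/293.15 = 172700 kJ.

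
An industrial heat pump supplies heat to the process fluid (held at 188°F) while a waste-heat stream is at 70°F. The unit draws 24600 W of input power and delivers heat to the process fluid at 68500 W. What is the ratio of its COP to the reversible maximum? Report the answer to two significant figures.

0.51

COP_actual = Q̇_H/Ẇ = 68500/24600 = 2.785.
In absolute terms T_C = 294.26 K and T_H = 359.82 K, so ΔT = 65.56 K.
COP_Carnot = T_H/ΔT = 359.82/65.56 = 5.489.
η_II = COP_actual/COP_Carnot = 2.785/5.489 = 0.5073.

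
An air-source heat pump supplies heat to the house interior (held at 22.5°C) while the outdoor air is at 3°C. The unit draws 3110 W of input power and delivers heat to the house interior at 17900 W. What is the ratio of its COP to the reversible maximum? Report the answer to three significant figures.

0.380

COP_actual = Q̇_H/Ẇ = 17900/3110 = 5.756.
In absolute terms T_C = 276.15 K and T_H = 295.65 K, so ΔT = 19.50 K.
COP_Carnot = T_H/ΔT = 295.65/19.50 = 15.16.
η_II = COP_actual/COP_Carnot = 5.756/15.16 = 0.3796.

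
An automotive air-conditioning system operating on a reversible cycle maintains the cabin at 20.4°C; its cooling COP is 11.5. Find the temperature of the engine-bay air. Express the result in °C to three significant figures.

45.9 °C

COP_R = T_C/(T_H − T_C) gives T_H − T_C = T_C/COP.
With T_C = 293.55 K, T_H = 293.55 × (1 + 1/11.5) = 319.08 K.
Converting, 319.08 K = 45.93°C.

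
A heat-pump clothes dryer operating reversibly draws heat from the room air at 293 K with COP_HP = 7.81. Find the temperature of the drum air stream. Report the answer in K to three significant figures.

COP_HP = T_H/(T_H − T_C) rearranges to T_H = COP·T_C/(COP − 1).
With T_C = 293.00 K, T_H = 7.81 × 293.00/6.810 = 336.02 K.

336 K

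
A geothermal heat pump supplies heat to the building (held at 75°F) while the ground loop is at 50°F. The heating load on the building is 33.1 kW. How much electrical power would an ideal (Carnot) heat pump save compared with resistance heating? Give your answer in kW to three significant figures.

31.6 kW

In absolute terms T_C = 283.15 K and T_H = 297.04 K, so ΔT = 13.89 K.
COP_Carnot = T_H/ΔT = 297.04/13.89 = 21.39.
Resistance heating needs Ẇ_res = Q̇_H = 33.10 kW; the reversible heat pump needs only Ẇ_hp = Q̇_H/COP = 1.548 kW.
Saving = 33.10 − 1.548 = 31.55 kW.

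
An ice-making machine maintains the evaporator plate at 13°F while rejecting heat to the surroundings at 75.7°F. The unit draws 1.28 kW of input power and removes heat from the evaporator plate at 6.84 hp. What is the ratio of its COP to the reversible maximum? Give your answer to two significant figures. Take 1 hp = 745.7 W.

0.53

Converting, Q̇_C = 6.840 hp = 5.101 kW, so COP_actual = Q̇_C/Ẇ = 5.101/1.280 = 3.985.
In absolute terms T_C = 262.59 K and T_H = 297.43 K, so ΔT = 34.83 K.
COP_Carnot = T_C/ΔT = 262.59/34.83 = 7.539.
η_II = COP_actual/COP_Carnot = 3.985/7.539 = 0.5286.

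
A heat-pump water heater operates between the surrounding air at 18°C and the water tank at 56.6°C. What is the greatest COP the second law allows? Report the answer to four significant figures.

In absolute terms T_C = 291.15 K and T_H = 329.75 K, so ΔT = 38.60 K.
For a reversible cycle, COP_Carnot = T_H/ΔT = 329.75/38.60 = 8.543.

8.543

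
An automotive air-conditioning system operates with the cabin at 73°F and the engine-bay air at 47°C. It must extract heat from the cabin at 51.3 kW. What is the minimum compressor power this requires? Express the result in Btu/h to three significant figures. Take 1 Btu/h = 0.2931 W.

In absolute terms T_C = 295.93 K and T_H = 320.15 K, so ΔT = 24.22 K.
COP_Carnot = T_C/ΔT = 295.93/24.22 = 12.22.
Ẇ_min = Q̇/COP_Carnot = 51.30/12.22 = 4.199 kW = 14330 Btu/h.

14300 Btu/h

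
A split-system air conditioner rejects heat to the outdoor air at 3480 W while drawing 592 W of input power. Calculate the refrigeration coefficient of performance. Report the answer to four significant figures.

4.878

The first law gives Q̇_H = Q̇_C + Ẇ, so the three rates are Q̇_C = 2888, Q̇_H = 3480, Ẇ = 592.0 W.
COP_R = Q̇_C/Ẇ = 2888/592.0 = 4.878.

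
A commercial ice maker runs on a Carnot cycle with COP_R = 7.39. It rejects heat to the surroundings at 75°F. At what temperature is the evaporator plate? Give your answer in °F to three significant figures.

For a Carnot refrigerator COP_R = T_C/(T_H − T_C), so T_C = COP·T_H/(1 + COP).
With T_H = 297.04 K, T_C = 7.39 × 297.04/8.390 = 261.63 K.
Converting, 261.63 K = 11.27°F.

11.3 °F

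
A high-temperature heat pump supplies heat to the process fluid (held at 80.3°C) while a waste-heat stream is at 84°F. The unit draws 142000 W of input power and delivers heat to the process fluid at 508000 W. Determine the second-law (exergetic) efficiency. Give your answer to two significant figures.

COP_actual = Q̇_H/Ẇ = 508000/142000 = 3.577.
In absolute terms T_C = 302.04 K and T_H = 353.45 K, so ΔT = 51.41 K.
COP_Carnot = T_H/ΔT = 353.45/51.41 = 6.875.
η_II = COP_actual/COP_Carnot = 3.577/6.875 = 0.5204.

0.52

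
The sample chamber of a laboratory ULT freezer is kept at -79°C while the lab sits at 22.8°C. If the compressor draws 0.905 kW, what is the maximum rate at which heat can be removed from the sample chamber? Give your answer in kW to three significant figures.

In absolute terms T_C = 194.15 K and T_H = 295.95 K, so ΔT = 101.8 K.
COP_Carnot = T_C/ΔT = 194.15/101.8 = 1.907.
Q̇_max = COP_Carnot × Ẇ = 1.907 × 0.9050 kW = 1.726 kW.

1.73 kW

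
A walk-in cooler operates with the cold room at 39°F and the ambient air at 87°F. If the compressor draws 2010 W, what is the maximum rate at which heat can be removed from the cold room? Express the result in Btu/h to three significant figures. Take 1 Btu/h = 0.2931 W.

71200 Btu/h

In absolute terms T_C = 277.04 K and T_H = 303.71 K, so ΔT = 26.67 K.
COP_Carnot = T_C/ΔT = 277.04/26.67 = 10.39.
Q̇_max = COP_Carnot × Ẇ = 10.39 × 2010 W = 20880 W = 71240 Btu/h.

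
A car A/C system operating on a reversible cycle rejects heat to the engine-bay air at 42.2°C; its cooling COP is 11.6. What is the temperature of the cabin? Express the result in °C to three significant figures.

17.2 °C

For a Carnot refrigerator COP_R = T_C/(T_H − T_C), so T_C = COP·T_H/(1 + COP).
With T_H = 315.35 K, T_C = 11.6 × 315.35/12.60 = 290.32 K.
Converting, 290.32 K = 17.17°C.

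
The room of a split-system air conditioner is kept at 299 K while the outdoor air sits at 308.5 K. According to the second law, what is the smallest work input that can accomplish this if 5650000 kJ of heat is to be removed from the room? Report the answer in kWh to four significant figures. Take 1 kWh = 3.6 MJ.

The reservoir spacing is ΔT = 308.5 − 299 = 9.500 K.
The reversible limit is COP_R = T_C/ΔT = 31.47, so W_min = Q_C/COP = Q_C·ΔT/T_C.
W_min = 5650000 × 9.500/299.00 = 179500 kJ = 49.87 kWh.

49.87 kWh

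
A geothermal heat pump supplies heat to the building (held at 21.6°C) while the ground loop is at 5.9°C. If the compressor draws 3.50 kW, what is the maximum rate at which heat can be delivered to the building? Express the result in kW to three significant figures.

65.7 kW

In absolute terms T_C = 279.05 K and T_H = 294.75 K, so ΔT = 15.70 K.
COP_Carnot = T_H/ΔT = 294.75/15.70 = 18.77.
Q̇_max = COP_Carnot × Ẇ = 18.77 × 3.500 kW = 65.71 kW.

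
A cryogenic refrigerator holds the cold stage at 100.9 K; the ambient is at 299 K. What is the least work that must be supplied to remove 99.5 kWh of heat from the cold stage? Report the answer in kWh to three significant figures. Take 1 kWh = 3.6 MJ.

The reservoir spacing is ΔT = 299 − 100.9 = 198.1 K.
The reversible limit is COP_R = T_C/ΔT = 0.5093, so W_min = Q_C/COP = Q_C·ΔT/T_C.
W_min = 99.50 × 198.1/100.90 = 195.4 kWh.

195 kWh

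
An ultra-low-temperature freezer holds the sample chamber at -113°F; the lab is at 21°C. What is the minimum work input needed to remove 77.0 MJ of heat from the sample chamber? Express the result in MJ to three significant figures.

In absolute terms T_C = 192.59 K and T_H = 294.15 K, so ΔT = 101.6 K.
The reversible limit is COP_R = T_C/ΔT = 1.896, so W_min = Q_C/COP = Q_C·ΔT/T_C.
W_min = 77.00 × 101.6/192.59 = 40.60 MJ.

40.6 MJ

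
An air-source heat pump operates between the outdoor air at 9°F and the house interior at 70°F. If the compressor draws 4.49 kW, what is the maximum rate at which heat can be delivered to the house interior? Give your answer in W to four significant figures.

38990 W

In absolute terms T_C = 260.37 K and T_H = 294.26 K, so ΔT = 33.89 K.
COP_Carnot = T_H/ΔT = 294.26/33.89 = 8.683.
Q̇_max = COP_Carnot × Ẇ = 8.683 × 4.490 kW = 38.99 kW = 38990 W.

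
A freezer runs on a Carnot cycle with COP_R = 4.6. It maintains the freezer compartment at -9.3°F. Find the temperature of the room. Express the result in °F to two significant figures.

COP_R = T_C/(T_H − T_C) gives T_H − T_C = T_C/COP.
With T_C = 250.21 K, T_H = 250.21 × (1 + 1/4.6) = 304.60 K.
Converting, 304.60 K = 88.61°F.

89 °F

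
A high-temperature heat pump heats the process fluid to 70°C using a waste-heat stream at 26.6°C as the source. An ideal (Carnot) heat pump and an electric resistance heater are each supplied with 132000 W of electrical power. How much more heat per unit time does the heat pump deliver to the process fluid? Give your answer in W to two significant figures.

In absolute terms T_C = 299.75 K and T_H = 343.15 K, so ΔT = 43.40 K.
COP_Carnot = T_H/ΔT = 343.15/43.40 = 7.907.
The heat pump delivers Q̇_H = COP × Ẇ = 1044000 W; the resistance heater delivers Ẇ = 132000 W.
Extra = (COP − 1)·Ẇ = 911700 W.

910000 W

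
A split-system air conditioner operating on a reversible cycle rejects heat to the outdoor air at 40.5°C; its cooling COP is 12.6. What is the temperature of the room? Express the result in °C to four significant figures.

For a Carnot refrigerator COP_R = T_C/(T_H − T_C), so T_C = COP·T_H/(1 + COP).
With T_H = 313.65 K, T_C = 12.6 × 313.65/13.60 = 290.59 K.
Converting, 290.59 K = 17.44°C.

17.44 °C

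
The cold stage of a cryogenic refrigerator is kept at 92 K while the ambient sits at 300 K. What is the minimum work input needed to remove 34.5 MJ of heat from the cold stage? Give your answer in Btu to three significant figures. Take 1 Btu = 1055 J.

The reservoir spacing is ΔT = 300 − 92 = 208.0 K.
The reversible limit is COP_R = T_C/ΔT = 0.4423, so W_min = Q_C/COP = Q_C·ΔT/T_C.
W_min = 34.50 × 208.0/92.00 = 78.00 MJ = 73930 Btu.

73900 Btu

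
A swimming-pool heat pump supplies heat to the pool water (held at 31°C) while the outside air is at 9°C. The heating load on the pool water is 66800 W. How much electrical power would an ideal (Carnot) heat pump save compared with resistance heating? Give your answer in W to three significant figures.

62000 W

In absolute terms T_C = 282.15 K and T_H = 304.15 K, so ΔT = 22.00 K.
COP_Carnot = T_H/ΔT = 304.15/22.00 = 13.83.
Resistance heating needs Ẇ_res = Q̇_H = 66800 W; the reversible heat pump needs only Ẇ_hp = Q̇_H/COP = 4832 W.
Saving = 66800 − 4832 = 61970 W.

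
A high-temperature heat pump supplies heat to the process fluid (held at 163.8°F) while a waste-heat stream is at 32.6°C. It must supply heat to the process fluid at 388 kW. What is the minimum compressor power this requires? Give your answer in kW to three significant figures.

In absolute terms T_C = 305.75 K and T_H = 346.37 K, so ΔT = 40.62 K.
COP_Carnot = T_H/ΔT = 346.37/40.62 = 8.527.
Ẇ_min = Q̇/COP_Carnot = 388.0/8.527 = 45.50 kW.

45.5 kW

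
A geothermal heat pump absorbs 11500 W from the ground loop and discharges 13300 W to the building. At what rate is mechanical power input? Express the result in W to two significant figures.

For a cyclic device the first law requires Q̇_H = Q̇_C + Ẇ.
Ẇ = Q̇_H − Q̇_C = 1800 W.

1800 W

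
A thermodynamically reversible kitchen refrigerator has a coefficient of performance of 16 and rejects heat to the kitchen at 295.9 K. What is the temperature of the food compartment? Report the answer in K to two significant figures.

For a Carnot refrigerator COP_R = T_C/(T_H − T_C), so T_C = COP·T_H/(1 + COP).
With T_H = 295.90 K, T_C = 16 × 295.90/17.00 = 278.49 K.

280 K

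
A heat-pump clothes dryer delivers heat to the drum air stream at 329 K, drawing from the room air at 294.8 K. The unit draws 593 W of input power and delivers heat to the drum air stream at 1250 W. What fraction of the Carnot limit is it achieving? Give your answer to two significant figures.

0.22

COP_actual = Q̇_H/Ẇ = 1250/593.0 = 2.108.
The reservoir spacing is ΔT = 329 − 294.8 = 34.20 K.
COP_Carnot = T_H/ΔT = 329.00/34.20 = 9.620.
η_II = COP_actual/COP_Carnot = 2.108/9.620 = 0.2191.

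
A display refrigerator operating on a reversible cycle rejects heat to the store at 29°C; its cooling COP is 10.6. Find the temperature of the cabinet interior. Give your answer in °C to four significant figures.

For a Carnot refrigerator COP_R = T_C/(T_H − T_C), so T_C = COP·T_H/(1 + COP).
With T_H = 302.15 K, T_C = 10.6 × 302.15/11.60 = 276.10 K.
Converting, 276.10 K = 2.95°C.

2.953 °C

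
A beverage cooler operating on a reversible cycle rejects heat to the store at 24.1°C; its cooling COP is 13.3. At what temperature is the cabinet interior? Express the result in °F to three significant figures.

For a Carnot refrigerator COP_R = T_C/(T_H − T_C), so T_C = COP·T_H/(1 + COP).
With T_H = 297.25 K, T_C = 13.3 × 297.25/14.30 = 276.46 K.
Converting, 276.46 K = 37.96°F.

38.0 °F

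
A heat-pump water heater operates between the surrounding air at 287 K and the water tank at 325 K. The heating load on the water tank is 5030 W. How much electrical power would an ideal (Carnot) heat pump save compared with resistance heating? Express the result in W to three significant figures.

4440 W

The reservoir spacing is ΔT = 325 − 287 = 38.00 K.
COP_Carnot = T_H/ΔT = 325.00/38.00 = 8.553.
Resistance heating needs Ẇ_res = Q̇_H = 5030 W; the reversible heat pump needs only Ẇ_hp = Q̇_H/COP = 588.1 W.
Saving = 5030 − 588.1 = 4442 W.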